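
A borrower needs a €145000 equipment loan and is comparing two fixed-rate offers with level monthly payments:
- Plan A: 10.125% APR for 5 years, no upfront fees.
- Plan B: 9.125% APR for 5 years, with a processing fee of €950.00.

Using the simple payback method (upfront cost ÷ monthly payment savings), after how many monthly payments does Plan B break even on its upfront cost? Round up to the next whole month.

14 months

Plan A: monthly rate = 10.125%/12 = 0.0084375; payment = 145,000 × 0.0084375 / (1 − (1+0.0084375)^−60) = €3,089.75.
Plan B: at 9.125% the monthly rate is 0.0076042, so the payment is 145,000 × 0.0076042 / (1 − 1.0076042^−60) = €3,018.77.
Monthly savings = €3,089.75 − €3,018.77 = €70.98.
Break-even = €950.00 / €70.98 = 13.38 → 14 months.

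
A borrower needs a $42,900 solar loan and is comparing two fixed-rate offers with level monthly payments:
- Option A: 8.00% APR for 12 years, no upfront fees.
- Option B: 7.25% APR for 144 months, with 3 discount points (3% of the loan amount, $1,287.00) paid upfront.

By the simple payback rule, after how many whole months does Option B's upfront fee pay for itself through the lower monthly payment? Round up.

Option A: monthly rate = 8%/12 = 0.0066667; payment = 42,900 × 0.0066667 / (1 − (1+0.0066667)^−144) = $464.37.
Option B: at 7.25% the monthly rate is 0.0060417, so the payment is 42,900 × 0.0060417 / (1 − 1.0060417^−144) = $446.91.
Monthly savings = $464.37 − $446.91 = $17.46.
Break-even = $1,287.00 / $17.46 = 73.71 → 74 months.

74 months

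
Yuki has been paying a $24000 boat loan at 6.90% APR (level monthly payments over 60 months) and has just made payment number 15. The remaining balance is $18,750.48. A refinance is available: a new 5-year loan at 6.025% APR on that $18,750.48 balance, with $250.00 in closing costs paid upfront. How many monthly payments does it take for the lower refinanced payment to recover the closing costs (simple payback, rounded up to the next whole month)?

3 months

Current payment = 24,000 × 6.9%/12 / (1 − (1+0.0057500)^−60) = $474.10.
Refinanced payment = 18,750.48 × 0.0050208 / (1 − (1+0.0050208)^−60) = $362.72.
Monthly savings = $474.10 − $362.72 = $111.38.
Break-even = $250.00 / $111.38 = 2.24 → 3 months.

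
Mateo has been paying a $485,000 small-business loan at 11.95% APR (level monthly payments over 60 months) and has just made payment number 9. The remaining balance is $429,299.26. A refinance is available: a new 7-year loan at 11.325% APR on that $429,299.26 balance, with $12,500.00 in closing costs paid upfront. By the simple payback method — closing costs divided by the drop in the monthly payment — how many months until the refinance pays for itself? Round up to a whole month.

4 months

Current payment = 485,000 × 11.95%/12 / (1 − (1+0.0099583)^−60) = $10,776.31.
Refinanced payment = 429,299.26 × 0.0094375 / (1 − (1+0.0094375)^−84) = $7,424.21.
Monthly savings = $10,776.31 − $7,424.21 = $3,352.10.
Break-even = $12,500.00 / $3,352.10 = 3.73 → 4 months.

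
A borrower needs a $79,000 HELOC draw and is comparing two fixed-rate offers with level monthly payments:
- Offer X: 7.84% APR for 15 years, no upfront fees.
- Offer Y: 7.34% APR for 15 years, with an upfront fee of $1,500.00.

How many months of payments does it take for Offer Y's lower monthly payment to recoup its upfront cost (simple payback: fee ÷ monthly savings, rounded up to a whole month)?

Offer X: at 7.84% the monthly rate is 0.0065333, so the payment is 79,000 × 0.0065333 / (1 − 1.0065333^−180) = $747.69.
Offer Y: at 7.34% the monthly rate is 0.0061167, so the payment is 79,000 × 0.0061167 / (1 − 1.0061167^−180) = $725.18.
Monthly savings = $747.69 − $725.18 = $22.51.
Break-even = $1,500.00 / $22.51 = 66.64 → 67 months.

67 months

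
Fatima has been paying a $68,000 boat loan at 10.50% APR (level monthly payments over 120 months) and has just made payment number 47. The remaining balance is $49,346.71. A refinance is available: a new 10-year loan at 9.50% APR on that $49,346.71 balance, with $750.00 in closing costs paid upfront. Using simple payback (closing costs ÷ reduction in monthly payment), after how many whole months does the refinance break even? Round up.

3 months

Current payment = 68,000 × 10.5%/12 / (1 − (1+0.0087500)^−120) = $917.56.
Refinanced payment = 49,346.71 × 0.0079167 / (1 − (1+0.0079167)^−120) = $638.53.
Monthly savings = $917.56 − $638.53 = $279.03.
Break-even = $750.00 / $279.03 = 2.69 → 3 months.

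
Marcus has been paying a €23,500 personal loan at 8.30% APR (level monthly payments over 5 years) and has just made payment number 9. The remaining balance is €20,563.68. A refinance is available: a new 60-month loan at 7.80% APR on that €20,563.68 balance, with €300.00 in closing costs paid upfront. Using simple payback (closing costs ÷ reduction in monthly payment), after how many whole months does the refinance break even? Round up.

Current payment = 23,500 × 8.3%/12 / (1 − (1+0.0069167)^−60) = €479.88.
Refinanced payment = 20,563.68 × 0.0065000 / (1 − (1+0.0065000)^−60) = €414.99.
Monthly savings = €479.88 − €414.99 = €64.89.
Break-even = €300.00 / €64.89 = 4.62 → 5 months.

5 months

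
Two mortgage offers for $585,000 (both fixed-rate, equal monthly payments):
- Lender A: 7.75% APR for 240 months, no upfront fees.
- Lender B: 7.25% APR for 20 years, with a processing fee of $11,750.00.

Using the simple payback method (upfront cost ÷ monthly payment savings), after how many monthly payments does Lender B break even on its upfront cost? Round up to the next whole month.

66 months

Lender A: monthly rate = 7.75%/12 = 0.0064583; payment = 585,000 × 0.0064583 / (1 − (1+0.0064583)^−240) = $4,802.55.
Lender B: monthly rate = 7.25%/12 = 0.0060417; payment = 585,000 × 0.0060417 / (1 − (1+0.0060417)^−240) = $4,623.70.
Monthly savings = $4,802.55 − $4,623.70 = $178.85.
Break-even = $11,750.00 / $178.85 = 65.70 → 66 months.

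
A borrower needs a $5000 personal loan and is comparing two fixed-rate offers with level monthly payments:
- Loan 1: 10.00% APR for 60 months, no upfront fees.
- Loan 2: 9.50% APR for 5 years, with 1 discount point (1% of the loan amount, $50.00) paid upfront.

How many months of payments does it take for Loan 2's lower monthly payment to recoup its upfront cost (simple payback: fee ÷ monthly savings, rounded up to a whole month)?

Loan 1: at 10.00% the monthly rate is 0.0083333, so the payment is 5,000 × 0.0083333 / (1 − 1.0083333^−60) = $106.24.
Loan 2: at 9.50% the monthly rate is 0.0079167, so the payment is 5,000 × 0.0079167 / (1 − 1.0079167^−60) = $105.01.
Monthly savings = $106.24 − $105.01 = $1.23.
Break-even = $50.00 / $1.23 = 40.65 → 41 months.

41 months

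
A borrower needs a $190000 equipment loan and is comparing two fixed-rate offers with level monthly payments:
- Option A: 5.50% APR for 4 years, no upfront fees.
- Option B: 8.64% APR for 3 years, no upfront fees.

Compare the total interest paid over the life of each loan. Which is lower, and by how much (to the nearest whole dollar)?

Option A by $4,267

Option A: monthly rate = 5.5%/12 = 0.0045833; payment = 190,000 × 0.0045833 / (1 − (1+0.0045833)^−48) = $4,418.73.
Total interest on Option A = 48 × $4,418.73 − $190,000 = $22,099.04.
Option B: monthly rate = 8.64%/12 = 0.0072000; payment = 190,000 × 0.0072000 / (1 − (1+0.0072000)^−36) = $6,010.17.
Total interest on Option B = 36 × $6,010.17 − $190,000 = $26,366.12.
Option A is lower by $4,267.08.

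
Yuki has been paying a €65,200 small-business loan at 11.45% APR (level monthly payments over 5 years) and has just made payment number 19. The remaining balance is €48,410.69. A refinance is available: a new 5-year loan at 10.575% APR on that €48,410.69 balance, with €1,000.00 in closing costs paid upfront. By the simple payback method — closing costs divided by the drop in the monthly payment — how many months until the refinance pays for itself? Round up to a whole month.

3 months

Current payment = 65,200 × 11.45%/12 / (1 − (1+0.0095417)^−60) = €1,432.28.
Refinanced payment = 48,410.69 × 0.0088125 / (1 − (1+0.0088125)^−60) = €1,042.33.
Monthly savings = €1,432.28 − €1,042.33 = €389.95.
Break-even = €1,000.00 / €389.95 = 2.56 → 3 months.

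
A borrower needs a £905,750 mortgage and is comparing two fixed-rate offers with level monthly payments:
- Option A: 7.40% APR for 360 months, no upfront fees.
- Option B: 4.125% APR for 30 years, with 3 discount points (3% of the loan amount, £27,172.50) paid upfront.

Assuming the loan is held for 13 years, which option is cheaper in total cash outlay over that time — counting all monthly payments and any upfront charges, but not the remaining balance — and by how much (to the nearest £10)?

Option A: at 7.40% the monthly rate is 0.0061667, so the payment is 905,750 × 0.0061667 / (1 − 1.0061667^−360) = £6,271.23.
Option B: monthly rate = 4.125%/12 = 0.0034375; payment = 905,750 × 0.0034375 / (1 − (1+0.0034375)^−360) = £4,389.71.
Over 156 months: Option A costs 156 × £6,271.23 = £978,311.88; Option B costs 156 × £4,389.71 + £27,172.50 = £711,967.26.
Option B is cheaper by £978,311.88 − £711,967.26 = £266,344.62.

Option B by £266,340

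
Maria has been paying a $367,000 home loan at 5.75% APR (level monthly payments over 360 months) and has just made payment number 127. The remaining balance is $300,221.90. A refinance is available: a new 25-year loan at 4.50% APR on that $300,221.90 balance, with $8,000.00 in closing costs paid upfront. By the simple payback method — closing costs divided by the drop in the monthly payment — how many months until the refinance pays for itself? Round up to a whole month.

17 months

Current payment = 367,000 × 5.75%/12 / (1 − (1+0.0047917)^−360) = $2,141.71.
Refinanced payment = 300,221.90 × 0.0037500 / (1 − (1+0.0037500)^−300) = $1,668.73.
Monthly savings = $2,141.71 − $1,668.73 = $472.98.
Break-even = $8,000.00 / $472.98 = 16.91 → 17 months.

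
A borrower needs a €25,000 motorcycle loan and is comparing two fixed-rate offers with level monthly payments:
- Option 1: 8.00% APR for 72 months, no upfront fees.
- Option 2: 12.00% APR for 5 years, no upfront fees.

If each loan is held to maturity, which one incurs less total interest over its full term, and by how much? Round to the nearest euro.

Option 1: monthly rate = 8%/12 = 0.0066667; payment = 25,000 × 0.0066667 / (1 − (1+0.0066667)^−72) = €438.33.
Total interest on Option 1 = 72 × €438.33 − €25,000 = €6,559.76.
Option 2: at 12.00% the monthly rate is 0.0100000, so the payment is 25,000 × 0.0100000 / (1 − 1.0100000^−60) = €556.11.
Total interest on Option 2 = 60 × €556.11 − €25,000 = €8,366.60.
Option 1 is lower by €1,806.84.

Option 1 by €1,807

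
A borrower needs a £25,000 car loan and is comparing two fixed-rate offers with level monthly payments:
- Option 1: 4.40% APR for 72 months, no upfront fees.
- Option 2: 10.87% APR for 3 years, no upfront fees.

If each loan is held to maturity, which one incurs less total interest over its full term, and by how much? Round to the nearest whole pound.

Option 1 by £919

Option 1: at 4.40% the monthly rate is 0.0036667, so the payment is 25,000 × 0.0036667 / (1 − 1.0036667^−72) = £395.70.
Total interest on Option 1 = 72 × £395.70 − £25,000 = £3,490.40.
Option 2: monthly rate = 10.87%/12 = 0.0090583; payment = 25,000 × 0.0090583 / (1 − (1+0.0090583)^−36) = £816.93.
Total interest on Option 2 = 36 × £816.93 − £25,000 = £4,409.48.
Option 1 is lower by £919.08.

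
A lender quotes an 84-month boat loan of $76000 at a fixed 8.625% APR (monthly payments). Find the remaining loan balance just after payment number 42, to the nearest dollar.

With monthly rate i = 8.625%/12 = 0.0071875, the balance after k of n payments is P · [(1+i)^n − (1+i)^k] / [(1+i)^n − 1].
(1+0.0071875)^84 = 1.82501939 and (1+0.0071875)^42 = 1.35093279, so the balance is 76,000 × (1.82501939 − 1.35093279) / (1.82501939 − 1) = $43,672.41.

$43,672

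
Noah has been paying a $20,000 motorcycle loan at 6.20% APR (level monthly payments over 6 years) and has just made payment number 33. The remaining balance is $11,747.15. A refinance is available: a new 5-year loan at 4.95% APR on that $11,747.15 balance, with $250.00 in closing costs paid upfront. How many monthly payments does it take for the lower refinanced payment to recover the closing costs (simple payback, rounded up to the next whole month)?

Current payment = 20,000 × 6.2%/12 / (1 − (1+0.0051667)^−72) = $333.35.
Refinanced payment = 11,747.15 × 0.0041250 / (1 − (1+0.0041250)^−60) = $221.41.
Monthly savings = $333.35 − $221.41 = $111.94.
Break-even = $250.00 / $111.94 = 2.23 → 3 months.

3 months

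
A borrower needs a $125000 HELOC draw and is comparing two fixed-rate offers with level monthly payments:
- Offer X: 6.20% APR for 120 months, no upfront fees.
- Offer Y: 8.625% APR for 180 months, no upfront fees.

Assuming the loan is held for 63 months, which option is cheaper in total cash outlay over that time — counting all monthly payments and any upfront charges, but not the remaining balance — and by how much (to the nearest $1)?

Offer Y by $10,095

Offer X: at 6.20% the monthly rate is 0.0051667, so the payment is 125,000 × 0.0051667 / (1 − 1.0051667^−120) = $1,400.34.
Offer Y: at 8.625% the monthly rate is 0.0071875, so the payment is 125,000 × 0.0071875 / (1 − 1.0071875^−180) = $1,240.10.
Over 63 months: Offer X costs 63 × $1,400.34 = $88,221.42; Offer Y costs 63 × $1,240.10 = $78,126.30.
Offer Y is cheaper by $88,221.42 − $78,126.30 = $10,095.12.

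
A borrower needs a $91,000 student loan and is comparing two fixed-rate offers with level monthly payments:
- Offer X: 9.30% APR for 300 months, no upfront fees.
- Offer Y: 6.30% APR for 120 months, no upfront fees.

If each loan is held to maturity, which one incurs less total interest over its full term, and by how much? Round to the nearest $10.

Offer Y by $111,850

Offer X: monthly rate = 9.3%/12 = 0.0077500; payment = 91,000 × 0.0077500 / (1 − (1+0.0077500)^−300) = $782.45.
Total interest on Offer X = 300 × $782.45 − $91,000 = $143,735.00.
Offer Y: monthly rate = 6.3%/12 = 0.0052500; payment = 91,000 × 0.0052500 / (1 − (1+0.0052500)^−120) = $1,024.05.
Total interest on Offer Y = 120 × $1,024.05 − $91,000 = $31,886.00.
Offer Y is lower by $111,849.00.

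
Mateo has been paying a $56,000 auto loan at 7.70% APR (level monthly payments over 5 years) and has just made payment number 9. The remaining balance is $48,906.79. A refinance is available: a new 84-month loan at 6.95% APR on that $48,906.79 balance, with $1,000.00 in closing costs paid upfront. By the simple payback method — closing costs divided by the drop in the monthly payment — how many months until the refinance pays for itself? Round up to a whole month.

3 months

Current payment = 56,000 × 7.7%/12 / (1 − (1+0.0064167)^−60) = $1,127.45.
Refinanced payment = 48,906.79 × 0.0057917 / (1 − (1+0.0057917)^−84) = $736.94.
Monthly savings = $1,127.45 − $736.94 = $390.51.
Break-even = $1,000.00 / $390.51 = 2.56 → 3 months.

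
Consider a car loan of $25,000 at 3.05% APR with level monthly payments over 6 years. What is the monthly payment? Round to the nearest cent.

$380.40

At 3.05% the monthly rate is 0.0025417, so the payment is 25,000 × 0.0025417 / (1 − 1.0025417^−72) = $380.40.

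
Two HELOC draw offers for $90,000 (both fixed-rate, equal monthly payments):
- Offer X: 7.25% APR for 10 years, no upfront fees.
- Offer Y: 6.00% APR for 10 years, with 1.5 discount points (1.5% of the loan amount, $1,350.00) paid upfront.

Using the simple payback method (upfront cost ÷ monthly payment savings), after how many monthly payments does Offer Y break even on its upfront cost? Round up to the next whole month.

Offer X: at 7.25% the monthly rate is 0.0060417, so the payment is 90,000 × 0.0060417 / (1 − 1.0060417^−120) = $1,056.61.
Offer Y: monthly rate = 6%/12 = 0.0050000; payment = 90,000 × 0.0050000 / (1 − (1+0.0050000)^−120) = $999.18.
Monthly savings = $1,056.61 − $999.18 = $57.43.
Break-even = $1,350.00 / $57.43 = 23.51 → 24 months.

24 months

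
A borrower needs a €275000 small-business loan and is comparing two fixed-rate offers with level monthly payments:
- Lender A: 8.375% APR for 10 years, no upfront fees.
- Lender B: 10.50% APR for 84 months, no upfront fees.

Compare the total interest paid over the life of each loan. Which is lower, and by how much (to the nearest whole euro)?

Lender B by €17,468

Lender A: at 8.375% the monthly rate is 0.0069792, so the payment is 275,000 × 0.0069792 / (1 − 1.0069792^−120) = €3,391.25.
Total interest on Lender A = 120 × €3,391.25 − €275,000 = €131,950.00.
Lender B: monthly rate = 10.5%/12 = 0.0087500; payment = 275,000 × 0.0087500 / (1 − (1+0.0087500)^−84) = €4,636.69.
Total interest on Lender B = 84 × €4,636.69 − €275,000 = €114,481.96.
Lender B is lower by €17,468.04.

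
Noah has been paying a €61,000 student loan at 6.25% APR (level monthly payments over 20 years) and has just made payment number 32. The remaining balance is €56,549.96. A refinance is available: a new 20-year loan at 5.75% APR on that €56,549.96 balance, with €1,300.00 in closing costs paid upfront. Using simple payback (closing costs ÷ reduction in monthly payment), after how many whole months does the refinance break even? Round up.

27 months

Current payment = 61,000 × 6.25%/12 / (1 − (1+0.0052083)^−240) = €445.87.
Refinanced payment = 56,549.96 × 0.0047917 / (1 − (1+0.0047917)^−240) = €397.03.
Monthly savings = €445.87 − €397.03 = €48.84.
Break-even = €1,300.00 / €48.84 = 26.62 → 27 months.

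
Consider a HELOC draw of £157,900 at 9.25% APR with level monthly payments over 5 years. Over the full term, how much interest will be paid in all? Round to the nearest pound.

£39,916

Monthly rate = 9.25%/12 = 0.0077083; payment = 157,900 × 0.0077083 / (1 − (1+0.0077083)^−60) = £3,296.94.
Total paid = 60 × £3,296.94 = £197,816.40; interest = £197,816.40 − £157,900 = £39,916.40.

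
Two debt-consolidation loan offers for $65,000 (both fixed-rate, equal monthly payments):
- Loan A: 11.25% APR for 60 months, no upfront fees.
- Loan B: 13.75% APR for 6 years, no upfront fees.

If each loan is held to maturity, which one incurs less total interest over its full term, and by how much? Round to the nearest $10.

Loan A: monthly rate = 11.25%/12 = 0.0093750; payment = 65,000 × 0.0093750 / (1 − (1+0.0093750)^−60) = $1,421.38.
Total interest on Loan A = 60 × $1,421.38 − $65,000 = $20,282.80.
Loan B: monthly rate = 13.75%/12 = 0.0114583; payment = 65,000 × 0.0114583 / (1 − (1+0.0114583)^−72) = $1,330.69.
Total interest on Loan B = 72 × $1,330.69 − $65,000 = $30,809.68.
Loan A is lower by $10,526.88.

Loan A by $10,530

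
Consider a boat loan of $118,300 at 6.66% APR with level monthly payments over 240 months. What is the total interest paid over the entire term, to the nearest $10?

$96,070

At 6.66% the monthly rate is 0.0055500, so the payment is 118,300 × 0.0055500 / (1 − 1.0055500^−240) = $893.19.
Total paid = 240 × $893.19 = $214,365.60; interest = $214,365.60 − $118,300 = $96,065.60.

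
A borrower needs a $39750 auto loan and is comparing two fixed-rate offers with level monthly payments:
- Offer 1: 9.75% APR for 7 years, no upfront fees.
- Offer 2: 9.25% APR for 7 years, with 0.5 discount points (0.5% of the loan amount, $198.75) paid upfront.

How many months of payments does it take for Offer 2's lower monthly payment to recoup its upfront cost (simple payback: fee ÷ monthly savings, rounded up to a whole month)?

Offer 1: at 9.75% the monthly rate is 0.0081250, so the payment is 39,750 × 0.0081250 / (1 − 1.0081250^−84) = $654.77.
Offer 2: monthly rate = 9.25%/12 = 0.0077083; payment = 39,750 × 0.0077083 / (1 − (1+0.0077083)^−84) = $644.60.
Monthly savings = $654.77 − $644.60 = $10.17.
Break-even = $198.75 / $10.17 = 19.54 → 20 months.

20 months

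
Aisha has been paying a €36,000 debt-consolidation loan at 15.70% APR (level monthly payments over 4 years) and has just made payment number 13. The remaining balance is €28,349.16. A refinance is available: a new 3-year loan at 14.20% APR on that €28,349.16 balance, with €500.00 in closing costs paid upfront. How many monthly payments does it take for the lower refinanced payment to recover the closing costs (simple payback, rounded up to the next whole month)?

12 months

Current payment = 36,000 × 15.7%/12 / (1 − (1+0.0130833)^−48) = €1,014.73.
Refinanced payment = 28,349.16 × 0.0118333 / (1 − (1+0.0118333)^−36) = €971.66.
Monthly savings = €1,014.73 − €971.66 = €43.07.
Break-even = €500.00 / €43.07 = 11.61 → 12 months.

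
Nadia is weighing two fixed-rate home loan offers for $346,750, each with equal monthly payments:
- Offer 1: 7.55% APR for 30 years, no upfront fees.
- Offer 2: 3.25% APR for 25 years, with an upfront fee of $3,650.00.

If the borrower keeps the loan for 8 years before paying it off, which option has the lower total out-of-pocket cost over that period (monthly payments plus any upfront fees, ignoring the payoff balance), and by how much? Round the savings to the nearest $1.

Offer 2 by $68,027

Offer 1: monthly rate = 7.55%/12 = 0.0062917; payment = 346,750 × 0.0062917 / (1 − (1+0.0062917)^−360) = $2,436.41.
Offer 2: at 3.25% the monthly rate is 0.0027083, so the payment is 346,750 × 0.0027083 / (1 − 1.0027083^−300) = $1,689.77.
Over 96 months: Offer 1 costs 96 × $2,436.41 = $233,895.36; Offer 2 costs 96 × $1,689.77 + $3,650.00 = $165,867.92.
Offer 2 is cheaper by $233,895.36 − $165,867.92 = $68,027.44.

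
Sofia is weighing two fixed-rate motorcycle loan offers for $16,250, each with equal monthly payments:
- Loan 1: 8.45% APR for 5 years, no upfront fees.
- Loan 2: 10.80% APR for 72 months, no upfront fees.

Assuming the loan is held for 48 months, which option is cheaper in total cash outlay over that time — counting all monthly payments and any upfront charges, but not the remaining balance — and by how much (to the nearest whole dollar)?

Loan 1: monthly rate = 8.45%/12 = 0.0070417; payment = 16,250 × 0.0070417 / (1 − (1+0.0070417)^−60) = $333.00.
Loan 2: monthly rate = 10.8%/12 = 0.0090000; payment = 16,250 × 0.0090000 / (1 − (1+0.0090000)^−72) = $307.64.
Over 48 months: Loan 1 costs 48 × $333.00 = $15,984.00; Loan 2 costs 48 × $307.64 = $14,766.72.
Loan 2 is cheaper by $15,984.00 − $14,766.72 = $1,217.28.

Loan 2 by $1,217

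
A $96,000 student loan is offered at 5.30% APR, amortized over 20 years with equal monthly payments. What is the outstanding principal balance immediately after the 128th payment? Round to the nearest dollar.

With monthly rate i = 5.3%/12 = 0.0044167, the balance after k of n payments is P · [(1+i)^n − (1+i)^k] / [(1+i)^n − 1].
(1+0.0044167)^240 = 2.87964216 and (1+0.0044167)^128 = 1.75784487, so the balance is 96,000 × (2.87964216 − 1.75784487) / (2.87964216 − 1) = $57,294.17.

$57,294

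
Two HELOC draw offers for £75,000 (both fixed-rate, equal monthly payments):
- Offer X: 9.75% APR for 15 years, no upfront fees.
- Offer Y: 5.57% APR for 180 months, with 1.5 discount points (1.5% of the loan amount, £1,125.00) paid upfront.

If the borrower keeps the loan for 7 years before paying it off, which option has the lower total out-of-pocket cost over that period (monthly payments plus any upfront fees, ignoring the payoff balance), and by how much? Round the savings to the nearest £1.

Offer X: at 9.75% the monthly rate is 0.0081250, so the payment is 75,000 × 0.0081250 / (1 − 1.0081250^−180) = £794.52.
Offer Y: at 5.57% the monthly rate is 0.0046417, so the payment is 75,000 × 0.0046417 / (1 − 1.0046417^−180) = £615.60.
Over 84 months: Offer X costs 84 × £794.52 = £66,739.68; Offer Y costs 84 × £615.60 + £1,125.00 = £52,835.40.
Offer Y is cheaper by £66,739.68 − £52,835.40 = £13,904.28.

Offer Y by £13,904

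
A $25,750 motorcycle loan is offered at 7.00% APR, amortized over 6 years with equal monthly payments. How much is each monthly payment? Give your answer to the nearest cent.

$439.01

Monthly rate = 7%/12 = 0.0058333; payment = 25,750 × 0.0058333 / (1 − (1+0.0058333)^−72) = $439.01.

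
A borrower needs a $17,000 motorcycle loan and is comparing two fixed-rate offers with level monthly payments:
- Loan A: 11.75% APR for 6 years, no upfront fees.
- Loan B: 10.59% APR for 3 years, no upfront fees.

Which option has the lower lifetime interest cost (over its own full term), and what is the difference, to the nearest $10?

Loan B by $3,850

Loan A: at 11.75% the monthly rate is 0.0097917, so the payment is 17,000 × 0.0097917 / (1 − 1.0097917^−72) = $330.15.
Total interest on Loan A = 72 × $330.15 − $17,000 = $6,770.80.
Loan B: monthly rate = 10.59%/12 = 0.0088250; payment = 17,000 × 0.0088250 / (1 − (1+0.0088250)^−36) = $553.26.
Total interest on Loan B = 36 × $553.26 − $17,000 = $2,917.36.
Loan B is lower by $3,853.44.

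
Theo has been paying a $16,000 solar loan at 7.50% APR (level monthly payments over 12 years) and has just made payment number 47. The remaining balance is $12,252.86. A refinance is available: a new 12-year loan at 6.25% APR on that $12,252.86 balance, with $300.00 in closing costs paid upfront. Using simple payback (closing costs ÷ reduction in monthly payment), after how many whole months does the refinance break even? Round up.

Current payment = 16,000 × 7.5%/12 / (1 − (1+0.0062500)^−144) = $168.84.
Refinanced payment = 12,252.86 × 0.0052083 / (1 − (1+0.0052083)^−144) = $121.16.
Monthly savings = $168.84 − $121.16 = $47.68.
Break-even = $300.00 / $47.68 = 6.29 → 7 months.

7 months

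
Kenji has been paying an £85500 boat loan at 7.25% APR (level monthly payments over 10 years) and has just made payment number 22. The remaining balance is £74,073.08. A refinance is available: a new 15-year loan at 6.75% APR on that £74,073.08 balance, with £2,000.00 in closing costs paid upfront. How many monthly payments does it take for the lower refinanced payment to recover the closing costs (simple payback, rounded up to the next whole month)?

Current payment = 85,500 × 7.25%/12 / (1 − (1+0.0060417)^−120) = £1,003.78.
Refinanced payment = 74,073.08 × 0.0056250 / (1 − (1+0.0056250)^−180) = £655.48.
Monthly savings = £1,003.78 − £655.48 = £348.30.
Break-even = £2,000.00 / £348.30 = 5.74 → 6 months.

6 months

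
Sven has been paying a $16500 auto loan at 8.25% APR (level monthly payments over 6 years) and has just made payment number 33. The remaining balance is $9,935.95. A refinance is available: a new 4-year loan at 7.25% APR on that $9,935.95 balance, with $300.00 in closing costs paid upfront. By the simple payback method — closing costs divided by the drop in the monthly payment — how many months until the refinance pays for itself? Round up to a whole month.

Current payment = 16,500 × 8.25%/12 / (1 − (1+0.0068750)^−72) = $291.32.
Refinanced payment = 9,935.95 × 0.0060417 / (1 − (1+0.0060417)^−48) = $239.08.
Monthly savings = $291.32 − $239.08 = $52.24.
Break-even = $300.00 / $52.24 = 5.74 → 6 months.

6 months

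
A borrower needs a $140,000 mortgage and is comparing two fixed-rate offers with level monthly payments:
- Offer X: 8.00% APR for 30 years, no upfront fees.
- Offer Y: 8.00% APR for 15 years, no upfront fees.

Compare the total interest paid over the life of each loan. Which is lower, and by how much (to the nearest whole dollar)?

Offer Y by $128,993

Offer X: monthly rate = 8%/12 = 0.0066667; payment = 140,000 × 0.0066667 / (1 − (1+0.0066667)^−360) = $1,027.27.
Total interest on Offer X = 360 × $1,027.27 − $140,000 = $229,817.20.
Offer Y: monthly rate = 8%/12 = 0.0066667; payment = 140,000 × 0.0066667 / (1 − (1+0.0066667)^−180) = $1,337.91.
Total interest on Offer Y = 180 × $1,337.91 − $140,000 = $100,823.80.
Offer Y is lower by $128,993.40.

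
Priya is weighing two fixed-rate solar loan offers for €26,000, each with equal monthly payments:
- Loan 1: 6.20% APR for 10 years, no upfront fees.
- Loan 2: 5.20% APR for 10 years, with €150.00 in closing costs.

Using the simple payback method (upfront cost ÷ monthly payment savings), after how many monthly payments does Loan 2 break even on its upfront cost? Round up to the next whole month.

Loan 1: monthly rate = 6.2%/12 = 0.0051667; payment = 26,000 × 0.0051667 / (1 − (1+0.0051667)^−120) = €291.27.
Loan 2: at 5.20% the monthly rate is 0.0043333, so the payment is 26,000 × 0.0043333 / (1 − 1.0043333^−120) = €278.32.
Monthly savings = €291.27 − €278.32 = €12.95.
Break-even = €150.00 / €12.95 = 11.58 → 12 months.

12 months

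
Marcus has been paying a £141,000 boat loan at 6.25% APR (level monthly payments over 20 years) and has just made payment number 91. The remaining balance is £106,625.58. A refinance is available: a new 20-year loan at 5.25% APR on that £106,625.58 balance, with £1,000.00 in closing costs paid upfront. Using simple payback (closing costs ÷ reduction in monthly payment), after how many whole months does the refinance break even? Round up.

Current payment = 141,000 × 6.25%/12 / (1 − (1+0.0052083)^−240) = £1,030.61.
Refinanced payment = 106,625.58 × 0.0043750 / (1 − (1+0.0043750)^−240) = £718.49.
Monthly savings = £1,030.61 − £718.49 = £312.12.
Break-even = £1,000.00 / £312.12 = 3.20 → 4 months.

4 months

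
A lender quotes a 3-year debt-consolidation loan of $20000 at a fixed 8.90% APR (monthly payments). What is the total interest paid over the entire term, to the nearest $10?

At 8.90% the monthly rate is 0.0074167, so the payment is 20,000 × 0.0074167 / (1 − 1.0074167^−36) = $635.06.
Total paid = 36 × $635.06 = $22,862.16; interest = $22,862.16 − $20,000 = $2,862.16.

$2,860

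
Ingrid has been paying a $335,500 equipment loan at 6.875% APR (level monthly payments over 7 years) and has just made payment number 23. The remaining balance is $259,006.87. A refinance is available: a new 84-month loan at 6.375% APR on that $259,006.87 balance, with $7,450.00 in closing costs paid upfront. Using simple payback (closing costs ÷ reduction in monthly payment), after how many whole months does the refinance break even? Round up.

Current payment = 335,500 × 6.875%/12 / (1 − (1+0.0057292)^−84) = $5,043.12.
Refinanced payment = 259,006.87 × 0.0053125 / (1 − (1+0.0053125)^−84) = $3,830.45.
Monthly savings = $5,043.12 − $3,830.45 = $1,212.67.
Break-even = $7,450.00 / $1,212.67 = 6.14 → 7 months.

7 months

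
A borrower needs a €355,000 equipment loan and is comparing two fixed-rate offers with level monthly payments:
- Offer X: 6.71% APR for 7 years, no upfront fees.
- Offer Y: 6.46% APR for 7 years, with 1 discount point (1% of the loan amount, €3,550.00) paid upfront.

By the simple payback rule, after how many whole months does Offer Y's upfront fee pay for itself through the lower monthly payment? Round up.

Offer X: monthly rate = 6.71%/12 = 0.0055917; payment = 355,000 × 0.0055917 / (1 − (1+0.0055917)^−84) = €5,307.72.
Offer Y: monthly rate = 6.46%/12 = 0.0053833; payment = 355,000 × 0.0053833 / (1 − (1+0.0053833)^−84) = €5,264.68.
Monthly savings = €5,307.72 − €5,264.68 = €43.04.
Break-even = €3,550.00 / €43.04 = 82.48 → 83 months.

83 months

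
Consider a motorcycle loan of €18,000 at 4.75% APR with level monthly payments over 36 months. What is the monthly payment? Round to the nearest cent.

€537.46

At 4.75% the monthly rate is 0.0039583, so the payment is 18,000 × 0.0039583 / (1 − 1.0039583^−36) = €537.46.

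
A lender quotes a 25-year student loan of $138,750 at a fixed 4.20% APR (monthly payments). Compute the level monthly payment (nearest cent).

$747.78

Monthly rate = 4.2%/12 = 0.0035000; payment = 138,750 × 0.0035000 / (1 − (1+0.0035000)^−300) = $747.78.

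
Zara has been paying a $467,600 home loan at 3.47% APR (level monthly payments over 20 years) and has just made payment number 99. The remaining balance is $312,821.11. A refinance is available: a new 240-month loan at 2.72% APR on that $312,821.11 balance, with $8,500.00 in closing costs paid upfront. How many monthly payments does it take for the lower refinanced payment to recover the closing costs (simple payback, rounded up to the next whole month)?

Current payment = 467,600 × 3.47%/12 / (1 − (1+0.0028917)^−240) = $2,704.69.
Refinanced payment = 312,821.11 × 0.0022667 / (1 − (1+0.0022667)^−240) = $1,691.38.
Monthly savings = $2,704.69 − $1,691.38 = $1,013.31.
Break-even = $8,500.00 / $1,013.31 = 8.39 → 9 months.

9 months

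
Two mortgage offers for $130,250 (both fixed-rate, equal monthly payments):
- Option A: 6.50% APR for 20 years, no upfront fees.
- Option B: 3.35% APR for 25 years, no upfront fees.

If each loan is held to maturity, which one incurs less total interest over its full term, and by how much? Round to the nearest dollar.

Option A: at 6.50% the monthly rate is 0.0054167, so the payment is 130,250 × 0.0054167 / (1 − 1.0054167^−240) = $971.11.
Total interest on Option A = 240 × $971.11 − $130,250 = $102,816.40.
Option B: monthly rate = 3.35%/12 = 0.0027917; payment = 130,250 × 0.0027917 / (1 − (1+0.0027917)^−300) = $641.63.
Total interest on Option B = 300 × $641.63 − $130,250 = $62,239.00.
Option B is lower by $40,577.40.

Option B by $40,577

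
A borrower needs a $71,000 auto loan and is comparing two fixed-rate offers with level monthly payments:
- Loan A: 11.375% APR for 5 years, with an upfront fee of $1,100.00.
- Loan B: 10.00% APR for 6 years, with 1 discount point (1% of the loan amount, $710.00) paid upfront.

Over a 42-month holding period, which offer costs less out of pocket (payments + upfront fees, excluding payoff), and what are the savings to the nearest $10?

Loan A: monthly rate = 11.375%/12 = 0.0094792; payment = 71,000 × 0.0094792 / (1 − (1+0.0094792)^−60) = $1,557.02.
Loan B: monthly rate = 10%/12 = 0.0083333; payment = 71,000 × 0.0083333 / (1 − (1+0.0083333)^−72) = $1,315.33.
Over 42 months: Loan A costs 42 × $1,557.02 + $1,100.00 = $66,494.84; Loan B costs 42 × $1,315.33 + $710.00 = $55,953.86.
Loan B is cheaper by $66,494.84 − $55,953.86 = $10,540.98.

Loan B by $10,540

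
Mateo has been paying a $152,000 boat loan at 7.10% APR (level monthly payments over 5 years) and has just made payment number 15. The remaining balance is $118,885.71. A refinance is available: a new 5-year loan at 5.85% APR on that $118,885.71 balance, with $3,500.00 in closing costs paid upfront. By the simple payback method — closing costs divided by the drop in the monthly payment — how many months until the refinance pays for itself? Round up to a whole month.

Current payment = 152,000 × 7.1%/12 / (1 − (1+0.0059167)^−60) = $3,016.96.
Refinanced payment = 118,885.71 × 0.0048750 / (1 − (1+0.0048750)^−60) = $2,290.11.
Monthly savings = $3,016.96 − $2,290.11 = $726.85.
Break-even = $3,500.00 / $726.85 = 4.82 → 5 months.

5 months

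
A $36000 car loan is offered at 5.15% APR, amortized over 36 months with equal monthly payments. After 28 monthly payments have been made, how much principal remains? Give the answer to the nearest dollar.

With monthly rate i = 5.15%/12 = 0.0042917, the balance after k of n payments is P · [(1+i)^n − (1+i)^k] / [(1+i)^n − 1].
(1+0.0042917)^36 = 1.16668852 and (1+0.0042917)^28 = 1.12739487, so the balance is 36,000 × (1.16668852 − 1.12739487) / (1.16668852 − 1) = $8,486.32.

$8,486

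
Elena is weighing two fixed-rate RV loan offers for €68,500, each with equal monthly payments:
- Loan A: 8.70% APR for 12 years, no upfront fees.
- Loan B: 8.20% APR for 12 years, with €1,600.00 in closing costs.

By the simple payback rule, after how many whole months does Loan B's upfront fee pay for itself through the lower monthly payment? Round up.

Loan A: monthly rate = 8.7%/12 = 0.0072500; payment = 68,500 × 0.0072500 / (1 − (1+0.0072500)^−144) = €768.02.
Loan B: at 8.20% the monthly rate is 0.0068333, so the payment is 68,500 × 0.0068333 / (1 − 1.0068333^−144) = €749.01.
Monthly savings = €768.02 − €749.01 = €19.01.
Break-even = €1,600.00 / €19.01 = 84.17 → 85 months.

85 months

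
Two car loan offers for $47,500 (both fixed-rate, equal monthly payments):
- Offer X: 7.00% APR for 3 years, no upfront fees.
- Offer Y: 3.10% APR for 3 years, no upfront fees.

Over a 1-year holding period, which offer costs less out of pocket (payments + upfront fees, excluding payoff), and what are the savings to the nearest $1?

Offer Y by $999

Offer X: monthly rate = 7%/12 = 0.0058333; payment = 47,500 × 0.0058333 / (1 − (1+0.0058333)^−36) = $1,466.66.
Offer Y: monthly rate = 3.1%/12 = 0.0025833; payment = 47,500 × 0.0025833 / (1 − (1+0.0025833)^−36) = $1,383.45.
Over 12 months: Offer X costs 12 × $1,466.66 = $17,599.92; Offer Y costs 12 × $1,383.45 = $16,601.40.
Offer Y is cheaper by $17,599.92 − $16,601.40 = $998.52.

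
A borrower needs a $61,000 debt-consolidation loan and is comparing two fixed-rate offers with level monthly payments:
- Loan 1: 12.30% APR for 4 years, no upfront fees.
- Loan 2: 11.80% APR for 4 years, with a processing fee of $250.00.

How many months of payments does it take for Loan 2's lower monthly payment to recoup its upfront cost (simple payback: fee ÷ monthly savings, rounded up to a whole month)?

17 months

Loan 1: at 12.30% the monthly rate is 0.0102500, so the payment is 61,000 × 0.0102500 / (1 − 1.0102500^−48) = $1,615.36.
Loan 2: at 11.80% the monthly rate is 0.0098333, so the payment is 61,000 × 0.0098333 / (1 − 1.0098333^−48) = $1,600.38.
Monthly savings = $1,615.36 − $1,600.38 = $14.98.
Break-even = $250.00 / $14.98 = 16.69 → 17 months.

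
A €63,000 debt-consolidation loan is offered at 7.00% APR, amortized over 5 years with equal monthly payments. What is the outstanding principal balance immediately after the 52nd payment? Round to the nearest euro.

With monthly rate i = 7%/12 = 0.0058333, the balance after k of n payments is P · [(1+i)^n − (1+i)^k] / [(1+i)^n − 1].
(1+0.0058333)^60 = 1.41762526 and (1+0.0058333)^52 = 1.35317277, so the balance is 63,000 × (1.41762526 − 1.35317277) / (1.41762526 − 1) = €9,722.85.

€9,723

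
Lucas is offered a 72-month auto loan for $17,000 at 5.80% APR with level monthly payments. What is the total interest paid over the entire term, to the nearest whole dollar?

Monthly rate = 5.8%/12 = 0.0048333; payment = 17,000 × 0.0048333 / (1 − (1+0.0048333)^−72) = $280.14.
Total paid = 72 × $280.14 = $20,170.08; interest = $20,170.08 − $17,000 = $3,170.08.

$3,170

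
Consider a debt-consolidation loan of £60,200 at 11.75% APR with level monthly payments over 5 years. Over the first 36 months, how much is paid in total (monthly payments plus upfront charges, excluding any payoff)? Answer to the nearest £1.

£47,935

Monthly rate = 11.75%/12 = 0.0097917; payment = 60,200 × 0.0097917 / (1 − (1+0.0097917)^−60) = £1,331.52.
Total outlay = 36 × £1,331.52 = £47,934.72.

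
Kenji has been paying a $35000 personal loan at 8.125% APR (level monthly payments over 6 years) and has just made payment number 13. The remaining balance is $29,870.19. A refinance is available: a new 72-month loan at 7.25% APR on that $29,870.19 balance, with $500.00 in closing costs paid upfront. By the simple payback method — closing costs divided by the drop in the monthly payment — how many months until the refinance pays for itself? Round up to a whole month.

5 months

Current payment = 35,000 × 8.125%/12 / (1 − (1+0.0067708)^−72) = $615.80.
Refinanced payment = 29,870.19 × 0.0060417 / (1 − (1+0.0060417)^−72) = $512.85.
Monthly savings = $615.80 − $512.85 = $102.95.
Break-even = $500.00 / $102.95 = 4.86 → 5 months.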